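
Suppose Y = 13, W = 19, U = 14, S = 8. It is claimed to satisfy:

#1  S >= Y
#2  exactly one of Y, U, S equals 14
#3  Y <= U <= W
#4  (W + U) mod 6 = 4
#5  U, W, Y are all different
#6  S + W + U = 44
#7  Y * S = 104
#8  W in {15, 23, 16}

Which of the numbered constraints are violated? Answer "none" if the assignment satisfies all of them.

No — constraints 1, 4, 6, 8 are not satisfied.

#1 S = 8, Y = 13; 8 < 13 (want ≥)  no
#2 Y=13, U=14, S=8; 1 of them equals 14  yes
#3 values 13 <= 14 <= 19  yes
#4 W + U = 33; 33 mod 6 = 3, not 4  no
#5 values 14, 19, 13 are pairwise distinct  yes
#6 S + W + U = 8 + 19 + 14 = 41, not 44  no
#7 Y * S = 13 * 8 = 104  yes
#8 W = 19 is not in {15, 23, 16}  no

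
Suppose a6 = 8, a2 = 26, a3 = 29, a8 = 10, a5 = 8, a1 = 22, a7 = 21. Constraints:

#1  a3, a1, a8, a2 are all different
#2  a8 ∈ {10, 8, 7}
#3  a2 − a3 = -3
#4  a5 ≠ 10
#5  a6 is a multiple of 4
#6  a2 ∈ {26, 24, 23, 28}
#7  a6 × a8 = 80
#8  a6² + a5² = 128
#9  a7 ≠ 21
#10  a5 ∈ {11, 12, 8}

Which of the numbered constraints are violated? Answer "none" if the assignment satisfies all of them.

Constraint 9 is violated.

#1 values 29, 22, 10, 26 are pairwise distinct — satisfied.
#2 a8 = 10 is in {10, 8, 7} — satisfied.
#3 a2 − a3 = 26 − 29 = -3 — satisfied.
#4 a5 = 8, and 8 ≠ 10 — satisfied.
#5 8 / 4 = 2, so 4 divides 8 — satisfied.
#6 a2 = 26 is in {26, 24, 23, 28} — satisfied.
#7 a6 × a8 = 8 × 10 = 80 — satisfied.
#8 a6² + a5² = 8² + 8² = 64 + 64 = 128 — satisfied.
#9 a7 = 21, but 21 is required to differ — violated.
#10 a5 = 8 is in {11, 12, 8} — satisfied.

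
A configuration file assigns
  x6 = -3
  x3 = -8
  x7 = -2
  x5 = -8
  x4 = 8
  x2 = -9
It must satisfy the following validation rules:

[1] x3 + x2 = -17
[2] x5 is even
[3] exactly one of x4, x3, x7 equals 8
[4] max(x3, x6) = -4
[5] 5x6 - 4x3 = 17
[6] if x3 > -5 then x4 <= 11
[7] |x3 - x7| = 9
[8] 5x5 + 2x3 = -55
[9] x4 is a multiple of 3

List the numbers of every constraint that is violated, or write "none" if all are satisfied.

Constraints 4, 7, 8, and 9 are violated.

[1] x3 + x2 = -8 + (-9) = -17  ✔
[2] x5 = -8 is even  ✔
[3] x4=8, x3=-8, x7=-2; 1 of them equals 8  ✔
[4] max(-8, -3) = -3, not -4  ✘
[5] 5x6 - 4x3 = 5(-3) - 4(-8) = 17  ✔
[6] x3 = -8, not > -5; antecedent false, conditional vacuously true  ✔
[7] |-8 - (-2)| = 6, not 9  ✘
[8] 5x5 + 2x3 = 5(-8) + 2(-8) = -56, not -55  ✘
[9] 8 = 3*2 + 2, so 3 does not divide 8  ✘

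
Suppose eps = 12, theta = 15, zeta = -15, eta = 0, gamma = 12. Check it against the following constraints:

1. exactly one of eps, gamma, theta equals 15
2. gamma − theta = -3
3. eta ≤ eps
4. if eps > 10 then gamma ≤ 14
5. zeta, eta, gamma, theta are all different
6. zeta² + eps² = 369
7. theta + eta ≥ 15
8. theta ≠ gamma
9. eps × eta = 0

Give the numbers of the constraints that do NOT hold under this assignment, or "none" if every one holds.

Yes — all constraints hold.

1. eps=12, gamma=12, theta=15; 1 of them equals 15 — holds.
2. gamma − theta = 12 − 15 = -3 — holds.
3. eta = 0, eps = 12; 0 ≤ 12 — holds.
4. eps = 12 > 10, so we need gamma ≤ 14; gamma = 12 ≤ 14 — holds.
5. values -15, 0, 12, 15 are pairwise distinct — holds.
6. zeta² + eps² = (-15)² + 12² = 225 + 144 = 369 — holds.
7. theta + eta = 15 + 0 = 15; 15 ≥ 15 — holds.
8. theta = 15, gamma = 12; distinct — holds.
9. eps × eta = 12 × 0 = 0 — holds.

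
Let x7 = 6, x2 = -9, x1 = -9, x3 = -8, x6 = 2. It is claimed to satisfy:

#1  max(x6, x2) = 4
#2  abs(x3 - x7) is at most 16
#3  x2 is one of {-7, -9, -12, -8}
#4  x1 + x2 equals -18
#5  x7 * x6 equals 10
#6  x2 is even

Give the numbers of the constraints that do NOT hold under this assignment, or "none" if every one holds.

Constraints 1, 5, 6 are violated.

#1 max(2, -9) = 2, not 4  FAIL
#2 abs(-8 - 6) = 14; 14 ≤ 16  OK
#3 x2 = -9 is in {-7, -9, -12, -8}  OK
#4 x1 + x2 = -9 + (-9) = -18  OK
#5 x7 * x6 = 6 * 2 = 12, not 10  FAIL
#6 x2 = -9 is odd  FAIL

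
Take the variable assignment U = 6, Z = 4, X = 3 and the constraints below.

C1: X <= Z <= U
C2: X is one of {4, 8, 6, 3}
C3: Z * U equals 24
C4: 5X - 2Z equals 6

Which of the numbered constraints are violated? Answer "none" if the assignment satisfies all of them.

C1: values 3 <= 4 <= 6 — holds.
C2: X = 3 is in {4, 8, 6, 3} — holds.
C3: Z * U = 4 * 6 = 24 — holds.
C4: 5X - 2Z = 5(3) - 2(4) = 7, not 6 — does not hold.

The assignment fails constraint 4.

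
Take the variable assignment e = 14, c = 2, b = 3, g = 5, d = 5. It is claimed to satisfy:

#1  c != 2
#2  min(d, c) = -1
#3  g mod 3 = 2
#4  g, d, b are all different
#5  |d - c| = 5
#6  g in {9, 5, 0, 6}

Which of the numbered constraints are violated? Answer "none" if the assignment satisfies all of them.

No — constraints 1, 2, 4, 5 are not satisfied.

#1 c = 2, but 2 is required to differ — does not hold.
#2 min(5, 2) = 2, not -1 — does not hold.
#3 5 mod 3 = 2 — holds.
#4 g = d = 5, not all different — does not hold.
#5 |5 - 2| = 3, not 5 — does not hold.
#6 g = 5 is in {9, 5, 0, 6} — holds.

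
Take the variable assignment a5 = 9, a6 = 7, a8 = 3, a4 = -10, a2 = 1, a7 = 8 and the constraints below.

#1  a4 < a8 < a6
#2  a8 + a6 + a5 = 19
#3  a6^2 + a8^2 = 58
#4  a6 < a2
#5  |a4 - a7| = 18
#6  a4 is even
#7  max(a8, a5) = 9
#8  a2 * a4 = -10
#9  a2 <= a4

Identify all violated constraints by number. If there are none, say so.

The assignment fails constraints 4, 9.

#1 values -10 < 3 < 7  holds
#2 a8 + a6 + a5 = 3 + 7 + 9 = 19  holds
#3 a6^2 + a8^2 = 7^2 + 3^2 = 49 + 9 = 58  holds
#4 a6 = 7, a2 = 1; 7 ≥ 1 (want <)  fails
#5 |-10 - 8| = 18  holds
#6 a4 = -10 is even  holds
#7 max(3, 9) = 9  holds
#8 a2 * a4 = 1 * (-10) = -10  holds
#9 a2 = 1, a4 = -10; 1 > -10 (want ≤)  fails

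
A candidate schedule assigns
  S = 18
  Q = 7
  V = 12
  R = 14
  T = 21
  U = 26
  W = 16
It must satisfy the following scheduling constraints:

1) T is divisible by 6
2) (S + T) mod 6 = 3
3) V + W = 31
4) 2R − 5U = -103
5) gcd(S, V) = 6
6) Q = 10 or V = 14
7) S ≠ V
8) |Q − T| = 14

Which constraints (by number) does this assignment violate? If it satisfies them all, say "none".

Constraints 1, 3, 4, 6 do not hold.

1) 21 = 6×3 + 3, so 6 does not divide 21  false
2) S + T = 39; 39 mod 6 = 3  true
3) V + W = 12 + 16 = 28, not 31  false
4) 2R − 5U = 2(14) − 5(26) = -102, not -103  false
5) gcd(18, 12) = 6  true
6) Q = 7 ≠ 10 and V = 12 ≠ 14; both disjuncts false  false
7) S = 18, V = 12; distinct  true
8) |7 − 21| = 14  true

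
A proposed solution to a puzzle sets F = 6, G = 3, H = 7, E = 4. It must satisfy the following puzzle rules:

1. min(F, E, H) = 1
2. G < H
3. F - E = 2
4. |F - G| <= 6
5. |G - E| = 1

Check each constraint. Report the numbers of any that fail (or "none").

The assignment fails constraint 1.

1. min(6, 4, 7) = 4, not 1 — does not hold.
2. G = 3, H = 7; 3 < 7 — holds.
3. F - E = 6 - 4 = 2 — holds.
4. |6 - 3| = 3; 3 ≤ 6 — holds.
5. |3 - 4| = 1 — holds.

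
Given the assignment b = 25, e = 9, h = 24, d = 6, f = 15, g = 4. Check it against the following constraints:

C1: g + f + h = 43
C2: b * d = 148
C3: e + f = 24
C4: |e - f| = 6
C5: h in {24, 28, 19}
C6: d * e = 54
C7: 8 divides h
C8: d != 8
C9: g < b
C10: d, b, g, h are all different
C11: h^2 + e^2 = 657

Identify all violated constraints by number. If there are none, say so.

C1: g + f + h = 4 + 15 + 24 = 43 — OK.
C2: b * d = 25 * 6 = 150, not 148 — violated.
C3: e + f = 9 + 15 = 24 — OK.
C4: |9 - 15| = 6 — OK.
C5: h = 24 is in {24, 28, 19} — OK.
C6: d * e = 6 * 9 = 54 — OK.
C7: 24 / 8 = 3, so 8 divides 24 — OK.
C8: d = 6, and 6 ≠ 8 — OK.
C9: g = 4, b = 25; 4 < 25 — OK.
C10: values 6, 25, 4, 24 are pairwise distinct — OK.
C11: h^2 + e^2 = 24^2 + 9^2 = 576 + 81 = 657 — OK.

No — constraint 2 is not satisfied.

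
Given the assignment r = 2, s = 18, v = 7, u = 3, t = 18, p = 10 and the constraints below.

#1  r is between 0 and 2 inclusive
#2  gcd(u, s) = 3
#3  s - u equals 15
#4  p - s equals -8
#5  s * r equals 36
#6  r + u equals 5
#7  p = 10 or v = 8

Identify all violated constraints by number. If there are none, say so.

#1 r = 2 lies in [0, 2] — holds.
#2 gcd(3, 18) = 3 — holds.
#3 s - u = 18 - 3 = 15 — holds.
#4 p - s = 10 - 18 = -8 — holds.
#5 s * r = 18 * 2 = 36 — holds.
#6 r + u = 2 + 3 = 5 — holds.
#7 p = 10 = 10 (first disjunct) — holds.

Yes — all constraints hold.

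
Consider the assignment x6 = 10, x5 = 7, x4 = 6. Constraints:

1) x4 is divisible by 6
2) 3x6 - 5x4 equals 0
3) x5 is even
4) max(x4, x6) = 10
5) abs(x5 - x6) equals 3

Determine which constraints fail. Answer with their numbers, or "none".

Constraint 3 is violated.

1) 6 / 6 = 1, so 6 divides 6  yes
2) 3x6 - 5x4 = 3(10) - 5(6) = 0  yes
3) x5 = 7 is odd  no
4) max(6, 10) = 10  yes
5) abs(7 - 10) = 3  yes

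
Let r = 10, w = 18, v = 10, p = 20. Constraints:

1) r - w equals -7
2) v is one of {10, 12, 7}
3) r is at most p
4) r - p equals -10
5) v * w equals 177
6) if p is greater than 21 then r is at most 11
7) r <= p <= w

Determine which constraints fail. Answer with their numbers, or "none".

Violated: 1, 5, 7.

1) r - w = 10 - 18 = -8, not -7 — violated.
2) v = 10 is in {10, 12, 7} — satisfied.
3) r = 10, p = 20; 10 ≤ 20 — satisfied.
4) r - p = 10 - 20 = -10 — satisfied.
5) v * w = 10 * 18 = 180, not 177 — violated.
6) p = 20, not > 21; antecedent false, conditional vacuously true — satisfied.
7) values 10, 20, 18; p = 20 is not <= w = 18 — violated.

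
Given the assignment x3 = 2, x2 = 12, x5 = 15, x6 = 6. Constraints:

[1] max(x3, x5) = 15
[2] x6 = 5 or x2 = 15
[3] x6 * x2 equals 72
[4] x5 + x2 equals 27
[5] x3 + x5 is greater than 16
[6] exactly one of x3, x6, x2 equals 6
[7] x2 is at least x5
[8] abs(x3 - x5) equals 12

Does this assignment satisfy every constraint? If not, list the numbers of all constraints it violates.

[1] max(2, 15) = 15  ✓
[2] x6 = 6 ≠ 5 and x2 = 12 ≠ 15; both disjuncts false  ✗
[3] x6 * x2 = 6 * 12 = 72  ✓
[4] x5 + x2 = 15 + 12 = 27  ✓
[5] x3 + x5 = 2 + 15 = 17; 17 > 16  ✓
[6] x3=2, x6=6, x2=12; 1 of them equals 6  ✓
[7] x2 = 12, x5 = 15; 12 < 15 (want ≥)  ✗
[8] abs(2 - 15) = 13, not 12  ✗

Violated: 2, 7, and 8.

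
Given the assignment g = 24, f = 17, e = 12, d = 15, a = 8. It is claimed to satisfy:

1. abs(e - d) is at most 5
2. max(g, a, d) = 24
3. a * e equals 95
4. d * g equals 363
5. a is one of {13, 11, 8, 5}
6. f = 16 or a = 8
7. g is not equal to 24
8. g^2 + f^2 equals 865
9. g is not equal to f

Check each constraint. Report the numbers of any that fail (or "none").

Constraints 3, 4, 7 do not hold.

1. abs(12 - 15) = 3; 3 ≤ 5 — holds.
2. max(24, 8, 15) = 24 — holds.
3. a * e = 8 * 12 = 96, not 95 — fails.
4. d * g = 15 * 24 = 360, not 363 — fails.
5. a = 8 is in {13, 11, 8, 5} — holds.
6. f = 17 ≠ 16, but a = 8 = 8 (second disjunct) — holds.
7. g = 24, but 24 is required to differ — fails.
8. g^2 + f^2 = 24^2 + 17^2 = 576 + 289 = 865 — holds.
9. g = 24, f = 17; distinct — holds.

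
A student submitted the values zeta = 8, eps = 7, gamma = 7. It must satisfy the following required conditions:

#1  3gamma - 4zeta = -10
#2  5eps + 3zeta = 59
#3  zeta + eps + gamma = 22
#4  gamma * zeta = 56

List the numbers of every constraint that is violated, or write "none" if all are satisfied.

No — constraint 1 is not satisfied.

#1 3gamma - 4zeta = 3(7) - 4(8) = -11, not -10  false
#2 5eps + 3zeta = 5(7) + 3(8) = 59  true
#3 zeta + eps + gamma = 8 + 7 + 7 = 22  true
#4 gamma * zeta = 7 * 8 = 56  true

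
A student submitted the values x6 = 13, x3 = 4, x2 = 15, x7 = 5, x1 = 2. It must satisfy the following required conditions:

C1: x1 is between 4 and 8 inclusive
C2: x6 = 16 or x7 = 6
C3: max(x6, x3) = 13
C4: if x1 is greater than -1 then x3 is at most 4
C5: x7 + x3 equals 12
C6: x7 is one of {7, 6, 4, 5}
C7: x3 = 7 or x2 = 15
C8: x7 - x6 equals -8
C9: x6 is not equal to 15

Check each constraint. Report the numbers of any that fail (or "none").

C1: x1 = 2 is outside [4, 8] — does not hold.
C2: x6 = 13 ≠ 16 and x7 = 5 ≠ 6; both disjuncts false — does not hold.
C3: max(13, 4) = 13 — holds.
C4: x1 = 2 > -1, so we need x3 ≤ 4; x3 = 4 ≤ 4 — holds.
C5: x7 + x3 = 5 + 4 = 9, not 12 — does not hold.
C6: x7 = 5 is in {7, 6, 4, 5} — holds.
C7: x3 = 4 ≠ 7, but x2 = 15 = 15 (second disjunct) — holds.
C8: x7 - x6 = 5 - 13 = -8 — holds.
C9: x6 = 13, and 13 ≠ 15 — holds.

No — constraints 1, 2, and 5 are not satisfied.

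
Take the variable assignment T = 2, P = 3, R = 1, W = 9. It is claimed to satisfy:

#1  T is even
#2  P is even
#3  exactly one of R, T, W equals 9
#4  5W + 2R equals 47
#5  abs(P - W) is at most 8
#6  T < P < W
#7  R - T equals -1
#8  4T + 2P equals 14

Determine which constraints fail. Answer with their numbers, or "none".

#1 T = 2 is even  ✓
#2 P = 3 is odd  ✗
#3 R=1, T=2, W=9; 1 of them equals 9  ✓
#4 5W + 2R = 5(9) + 2(1) = 47  ✓
#5 abs(3 - 9) = 6; 6 ≤ 8  ✓
#6 values 2 < 3 < 9  ✓
#7 R - T = 1 - 2 = -1  ✓
#8 4T + 2P = 4(2) + 2(3) = 14  ✓

The assignment fails constraint 2.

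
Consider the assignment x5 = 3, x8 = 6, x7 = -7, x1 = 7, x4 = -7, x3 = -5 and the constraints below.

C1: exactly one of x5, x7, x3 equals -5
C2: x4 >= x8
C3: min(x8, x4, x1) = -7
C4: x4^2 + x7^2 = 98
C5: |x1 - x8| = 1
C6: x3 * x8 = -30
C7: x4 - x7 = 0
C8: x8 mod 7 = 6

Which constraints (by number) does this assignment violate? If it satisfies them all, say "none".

C1: x5=3, x7=-7, x3=-5; 1 of them equals -5  OK
C2: x4 = -7, x8 = 6; -7 < 6 (want ≥)  FAIL
C3: min(6, -7, 7) = -7  OK
C4: x4^2 + x7^2 = (-7)^2 + (-7)^2 = 49 + 49 = 98  OK
C5: |7 - 6| = 1  OK
C6: x3 * x8 = -5 * 6 = -30  OK
C7: x4 - x7 = -7 - (-7) = 0  OK
C8: 6 mod 7 = 6  OK

The assignment fails constraint 2.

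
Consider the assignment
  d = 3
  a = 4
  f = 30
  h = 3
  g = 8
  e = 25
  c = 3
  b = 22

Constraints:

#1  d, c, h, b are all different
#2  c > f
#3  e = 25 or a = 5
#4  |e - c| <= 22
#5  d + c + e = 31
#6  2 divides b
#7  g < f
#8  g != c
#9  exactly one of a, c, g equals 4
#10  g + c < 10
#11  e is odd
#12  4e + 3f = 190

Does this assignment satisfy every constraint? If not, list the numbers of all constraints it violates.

#1 d = c = 3, not all different  ✘
#2 c = 3, f = 30; 3 ≤ 30 (want >)  ✘
#3 e = 25 = 25 (first disjunct)  ✔
#4 |25 - 3| = 22; 22 ≤ 22  ✔
#5 d + c + e = 3 + 3 + 25 = 31  ✔
#6 22 / 2 = 11, so 2 divides 22  ✔
#7 g = 8, f = 30; 8 < 30  ✔
#8 g = 8, c = 3; distinct  ✔
#9 a=4, c=3, g=8; 1 of them equals 4  ✔
#10 g + c = 8 + 3 = 11; 11 ≥ 10, bound 10 not met  ✘
#11 e = 25 is odd  ✔
#12 4e + 3f = 4(25) + 3(30) = 190  ✔

No — constraints 1, 2, and 10 are not satisfied.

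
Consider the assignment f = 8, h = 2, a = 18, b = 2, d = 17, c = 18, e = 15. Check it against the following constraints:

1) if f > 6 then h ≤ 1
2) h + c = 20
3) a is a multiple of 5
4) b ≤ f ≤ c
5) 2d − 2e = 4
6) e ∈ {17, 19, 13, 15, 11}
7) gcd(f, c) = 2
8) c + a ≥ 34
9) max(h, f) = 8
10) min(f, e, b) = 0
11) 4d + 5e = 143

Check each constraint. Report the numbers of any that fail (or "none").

1) f = 8 > 6, so we need h ≤ 1; but h = 2 > 1  ✗
2) h + c = 2 + 18 = 20  ✓
3) 18 = 5×3 + 3, so 5 does not divide 18  ✗
4) values 2 ≤ 8 ≤ 18  ✓
5) 2d − 2e = 2(17) − 2(15) = 4  ✓
6) e = 15 is in {17, 19, 13, 15, 11}  ✓
7) gcd(8, 18) = 2  ✓
8) c + a = 18 + 18 = 36; 36 ≥ 34  ✓
9) max(2, 8) = 8  ✓
10) min(8, 15, 2) = 2, not 0  ✗
11) 4d + 5e = 4(17) + 5(15) = 143  ✓

Constraints 1, 3, 10 do not hold.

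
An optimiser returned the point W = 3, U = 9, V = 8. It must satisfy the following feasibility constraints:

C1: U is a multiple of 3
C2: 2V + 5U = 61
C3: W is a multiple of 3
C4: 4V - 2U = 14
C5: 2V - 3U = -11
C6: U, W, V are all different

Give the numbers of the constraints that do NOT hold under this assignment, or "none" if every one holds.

The assignment satisfies every constraint.

C1: 9 / 3 = 3, so 3 divides 9  true
C2: 2V + 5U = 2(8) + 5(9) = 61  true
C3: 3 / 3 = 1, so 3 divides 3  true
C4: 4V - 2U = 4(8) - 2(9) = 14  true
C5: 2V - 3U = 2(8) - 3(9) = -11  true
C6: values 9, 3, 8 are pairwise distinct  true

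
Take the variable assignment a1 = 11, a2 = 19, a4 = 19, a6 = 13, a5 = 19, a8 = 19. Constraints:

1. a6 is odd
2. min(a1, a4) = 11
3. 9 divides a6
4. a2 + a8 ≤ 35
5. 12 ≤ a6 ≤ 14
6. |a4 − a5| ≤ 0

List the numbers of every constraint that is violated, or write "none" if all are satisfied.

1. a6 = 13 is odd — holds.
2. min(11, 19) = 11 — holds.
3. 13 = 9×1 + 4, so 9 does not divide 13 — fails.
4. a2 + a8 = 19 + 19 = 38; 38 > 35, bound 35 not met — fails.
5. a6 = 13 lies in [12, 14] — holds.
6. |19 − 19| = 0; 0 ≤ 0 — holds.

The assignment fails constraints 3, 4.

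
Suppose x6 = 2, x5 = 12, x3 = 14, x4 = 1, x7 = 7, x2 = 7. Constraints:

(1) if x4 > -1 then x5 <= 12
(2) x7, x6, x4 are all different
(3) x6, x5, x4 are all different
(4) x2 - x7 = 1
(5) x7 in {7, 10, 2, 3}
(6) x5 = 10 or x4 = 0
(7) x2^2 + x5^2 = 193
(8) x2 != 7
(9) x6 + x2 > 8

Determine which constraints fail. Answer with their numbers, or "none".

No — constraints 4, 6, 8 are not satisfied.

(1) x4 = 1 > -1, so we need x5 ≤ 12; x5 = 12 ≤ 12 — holds.
(2) values 7, 2, 1 are pairwise distinct — holds.
(3) values 2, 12, 1 are pairwise distinct — holds.
(4) x2 - x7 = 7 - 7 = 0, not 1 — fails.
(5) x7 = 7 is in {7, 10, 2, 3} — holds.
(6) x5 = 12 ≠ 10 and x4 = 1 ≠ 0; both disjuncts false — fails.
(7) x2^2 + x5^2 = 7^2 + 12^2 = 49 + 144 = 193 — holds.
(8) x2 = 7, but 7 is required to differ — fails.
(9) x6 + x2 = 2 + 7 = 9; 9 > 8 — holds.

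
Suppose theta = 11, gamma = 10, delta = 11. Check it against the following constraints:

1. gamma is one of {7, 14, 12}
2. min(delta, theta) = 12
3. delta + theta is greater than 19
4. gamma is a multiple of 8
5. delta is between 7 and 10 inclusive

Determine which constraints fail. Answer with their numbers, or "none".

Violated: 1, 2, 4, 5.

1. gamma = 10 is not in {7, 14, 12}  ✗
2. min(11, 11) = 11, not 12  ✗
3. delta + theta = 11 + 11 = 22; 22 > 19  ✓
4. 10 = 8*1 + 2, so 8 does not divide 10  ✗
5. delta = 11 is outside [7, 10]  ✗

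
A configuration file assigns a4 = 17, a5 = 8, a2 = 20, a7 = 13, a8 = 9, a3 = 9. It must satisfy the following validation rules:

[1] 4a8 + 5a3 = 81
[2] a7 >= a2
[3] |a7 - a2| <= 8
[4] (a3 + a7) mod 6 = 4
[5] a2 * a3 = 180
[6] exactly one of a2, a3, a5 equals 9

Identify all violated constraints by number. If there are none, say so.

[1] 4a8 + 5a3 = 4(9) + 5(9) = 81  true
[2] a7 = 13, a2 = 20; 13 < 20 (want ≥)  false
[3] |13 - 20| = 7; 7 ≤ 8  true
[4] a3 + a7 = 22; 22 mod 6 = 4  true
[5] a2 * a3 = 20 * 9 = 180  true
[6] a2=20, a3=9, a5=8; 1 of them equals 9  true

The assignment fails constraint 2.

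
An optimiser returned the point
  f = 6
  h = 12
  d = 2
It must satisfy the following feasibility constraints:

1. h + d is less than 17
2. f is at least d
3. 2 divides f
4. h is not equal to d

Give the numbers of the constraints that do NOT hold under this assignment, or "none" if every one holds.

1. h + d = 12 + 2 = 14; 14 < 17 — holds.
2. f = 6, d = 2; 6 ≥ 2 — holds.
3. 6 / 2 = 3, so 2 divides 6 — holds.
4. h = 12, d = 2; distinct — holds.

All constraints are satisfied.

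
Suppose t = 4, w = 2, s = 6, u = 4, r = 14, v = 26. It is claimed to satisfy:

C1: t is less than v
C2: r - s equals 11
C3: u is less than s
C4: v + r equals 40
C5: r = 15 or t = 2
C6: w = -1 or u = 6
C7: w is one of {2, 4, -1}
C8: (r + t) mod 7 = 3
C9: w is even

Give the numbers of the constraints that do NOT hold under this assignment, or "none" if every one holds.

The assignment fails constraints 2, 5, 6, 8.

C1: t = 4, v = 26; 4 < 26 — OK.
C2: r - s = 14 - 6 = 8, not 11 — violated.
C3: u = 4, s = 6; 4 < 6 — OK.
C4: v + r = 26 + 14 = 40 — OK.
C5: r = 14 ≠ 15 and t = 4 ≠ 2; both disjuncts false — violated.
C6: w = 2 ≠ -1 and u = 4 ≠ 6; both disjuncts false — violated.
C7: w = 2 is in {2, 4, -1} — OK.
C8: r + t = 18; 18 mod 7 = 4, not 3 — violated.
C9: w = 2 is even — OK.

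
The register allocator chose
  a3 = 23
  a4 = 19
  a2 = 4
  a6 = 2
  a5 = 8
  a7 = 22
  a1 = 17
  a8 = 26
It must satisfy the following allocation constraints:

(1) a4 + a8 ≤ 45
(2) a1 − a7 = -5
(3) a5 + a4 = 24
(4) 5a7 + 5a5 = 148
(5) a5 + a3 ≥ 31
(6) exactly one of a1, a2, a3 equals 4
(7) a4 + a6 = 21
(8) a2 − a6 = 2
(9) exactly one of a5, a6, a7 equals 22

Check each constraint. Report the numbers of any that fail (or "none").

(1) a4 + a8 = 19 + 26 = 45; 45 ≤ 45 — satisfied.
(2) a1 − a7 = 17 − 22 = -5 — satisfied.
(3) a5 + a4 = 8 + 19 = 27, not 24 — violated.
(4) 5a7 + 5a5 = 5(22) + 5(8) = 150, not 148 — violated.
(5) a5 + a3 = 8 + 23 = 31; 31 ≥ 31 — satisfied.
(6) a1=17, a2=4, a3=23; 1 of them equals 4 — satisfied.
(7) a4 + a6 = 19 + 2 = 21 — satisfied.
(8) a2 − a6 = 4 − 2 = 2 — satisfied.
(9) a5=8, a6=2, a7=22; 1 of them equals 22 — satisfied.

Violated: 3, 4.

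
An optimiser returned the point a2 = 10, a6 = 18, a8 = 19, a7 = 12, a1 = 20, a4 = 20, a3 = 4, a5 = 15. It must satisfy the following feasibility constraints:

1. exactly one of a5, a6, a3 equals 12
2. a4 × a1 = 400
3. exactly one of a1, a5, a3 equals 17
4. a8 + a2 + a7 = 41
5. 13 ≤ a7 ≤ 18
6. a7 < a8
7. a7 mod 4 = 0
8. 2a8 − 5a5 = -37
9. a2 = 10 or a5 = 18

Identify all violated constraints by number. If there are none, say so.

1. a5=15, a6=18, a3=4; 0 of them equal 12, not exactly one — does not hold.
2. a4 × a1 = 20 × 20 = 400 — holds.
3. a1=20, a5=15, a3=4; 0 of them equal 17, not exactly one — does not hold.
4. a8 + a2 + a7 = 19 + 10 + 12 = 41 — holds.
5. a7 = 12 is outside [13, 18] — does not hold.
6. a7 = 12, a8 = 19; 12 < 19 — holds.
7. 12 mod 4 = 0 — holds.
8. 2a8 − 5a5 = 2(19) − 5(15) = -37 — holds.
9. a2 = 10 = 10 (first disjunct) — holds.

Constraints 1, 3, 5 do not hold.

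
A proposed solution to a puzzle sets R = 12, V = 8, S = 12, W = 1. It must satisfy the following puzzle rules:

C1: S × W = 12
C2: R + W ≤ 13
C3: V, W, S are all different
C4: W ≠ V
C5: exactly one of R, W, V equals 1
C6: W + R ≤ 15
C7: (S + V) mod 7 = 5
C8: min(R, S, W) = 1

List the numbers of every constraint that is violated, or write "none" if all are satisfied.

No — constraint 7 is not satisfied.

C1: S × W = 12 × 1 = 12  ✓
C2: R + W = 12 + 1 = 13; 13 ≤ 13  ✓
C3: values 8, 1, 12 are pairwise distinct  ✓
C4: W = 1, V = 8; distinct  ✓
C5: R=12, W=1, V=8; 1 of them equals 1  ✓
C6: W + R = 1 + 12 = 13; 13 ≤ 15  ✓
C7: S + V = 20; 20 mod 7 = 6, not 5  ✗
C8: min(12, 12, 1) = 1  ✓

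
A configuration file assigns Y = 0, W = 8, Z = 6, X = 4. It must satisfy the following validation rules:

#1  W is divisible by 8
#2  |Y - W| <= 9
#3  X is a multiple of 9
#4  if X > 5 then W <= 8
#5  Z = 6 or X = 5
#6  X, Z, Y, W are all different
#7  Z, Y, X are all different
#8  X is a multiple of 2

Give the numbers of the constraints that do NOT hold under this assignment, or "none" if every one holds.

The assignment fails constraint 3.

#1 8 / 8 = 1, so 8 divides 8  ✓
#2 |0 - 8| = 8; 8 ≤ 9  ✓
#3 4 = 9*0 + 4, so 9 does not divide 4  ✗
#4 X = 4, not > 5; antecedent false, conditional vacuously true  ✓
#5 Z = 6 = 6 (first disjunct)  ✓
#6 values 4, 6, 0, 8 are pairwise distinct  ✓
#7 values 6, 0, 4 are pairwise distinct  ✓
#8 4 / 2 = 2, so 2 divides 4  ✓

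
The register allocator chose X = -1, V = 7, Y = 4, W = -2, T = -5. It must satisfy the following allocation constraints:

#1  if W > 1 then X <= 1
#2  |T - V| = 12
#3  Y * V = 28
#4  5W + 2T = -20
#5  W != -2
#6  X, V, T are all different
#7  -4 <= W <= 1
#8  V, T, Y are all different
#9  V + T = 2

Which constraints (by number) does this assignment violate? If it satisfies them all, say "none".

No — constraint 5 is not satisfied.

#1 W = -2, not > 1; antecedent false, conditional vacuously true — holds.
#2 |-5 - 7| = 12 — holds.
#3 Y * V = 4 * 7 = 28 — holds.
#4 5W + 2T = 5(-2) + 2(-5) = -20 — holds.
#5 W = -2, but -2 is required to differ — fails.
#6 values -1, 7, -5 are pairwise distinct — holds.
#7 W = -2 lies in [-4, 1] — holds.
#8 values 7, -5, 4 are pairwise distinct — holds.
#9 V + T = 7 + (-5) = 2 — holds.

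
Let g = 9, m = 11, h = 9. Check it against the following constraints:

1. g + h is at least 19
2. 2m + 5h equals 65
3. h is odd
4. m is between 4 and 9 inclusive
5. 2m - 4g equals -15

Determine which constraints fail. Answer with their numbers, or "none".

Constraints 1, 2, 4, and 5 do not hold.

1. g + h = 9 + 9 = 18; 18 < 19, bound 19 not met  ✗
2. 2m + 5h = 2(11) + 5(9) = 67, not 65  ✗
3. h = 9 is odd  ✓
4. m = 11 is outside [4, 9]  ✗
5. 2m - 4g = 2(11) - 4(9) = -14, not -15  ✗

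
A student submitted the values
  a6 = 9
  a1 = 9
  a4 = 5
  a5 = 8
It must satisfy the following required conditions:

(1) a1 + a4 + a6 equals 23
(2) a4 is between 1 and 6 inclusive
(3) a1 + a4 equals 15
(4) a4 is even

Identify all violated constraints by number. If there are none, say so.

(1) a1 + a4 + a6 = 9 + 5 + 9 = 23  OK
(2) a4 = 5 lies in [1, 6]  OK
(3) a1 + a4 = 9 + 5 = 14, not 15  FAIL
(4) a4 = 5 is odd  FAIL

The assignment fails constraints 3 and 4.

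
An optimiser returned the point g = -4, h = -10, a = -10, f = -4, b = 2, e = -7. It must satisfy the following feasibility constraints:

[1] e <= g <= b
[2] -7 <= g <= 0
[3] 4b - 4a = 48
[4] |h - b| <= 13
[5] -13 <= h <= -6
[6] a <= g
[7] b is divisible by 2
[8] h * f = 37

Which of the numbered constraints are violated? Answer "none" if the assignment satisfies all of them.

No — constraint 8 is not satisfied.

[1] values -7 <= -4 <= 2  OK
[2] g = -4 lies in [-7, 0]  OK
[3] 4b - 4a = 4(2) - 4(-10) = 48  OK
[4] |-10 - 2| = 12; 12 ≤ 13  OK
[5] h = -10 lies in [-13, -6]  OK
[6] a = -10, g = -4; -10 ≤ -4  OK
[7] 2 / 2 = 1, so 2 divides 2  OK
[8] h * f = -10 * (-4) = 40, not 37  FAIL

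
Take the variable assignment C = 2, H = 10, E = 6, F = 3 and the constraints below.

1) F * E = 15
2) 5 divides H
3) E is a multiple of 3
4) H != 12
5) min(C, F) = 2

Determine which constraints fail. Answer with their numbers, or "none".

Violated: 1.

1) F * E = 3 * 6 = 18, not 15 — violated.
2) 10 / 5 = 2, so 5 divides 10 — satisfied.
3) 6 / 3 = 2, so 3 divides 6 — satisfied.
4) H = 10, and 10 ≠ 12 — satisfied.
5) min(2, 3) = 2 — satisfied.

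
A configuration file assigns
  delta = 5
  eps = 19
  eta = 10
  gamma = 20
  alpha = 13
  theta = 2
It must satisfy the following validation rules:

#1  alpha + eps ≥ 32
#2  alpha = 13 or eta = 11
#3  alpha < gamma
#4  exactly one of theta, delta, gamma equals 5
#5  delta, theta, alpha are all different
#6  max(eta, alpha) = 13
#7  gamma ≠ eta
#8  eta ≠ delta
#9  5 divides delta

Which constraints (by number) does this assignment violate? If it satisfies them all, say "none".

All constraints are satisfied.

#1 alpha + eps = 13 + 19 = 32; 32 ≥ 32  ✓
#2 alpha = 13 = 13 (first disjunct)  ✓
#3 alpha = 13, gamma = 20; 13 < 20  ✓
#4 theta=2, delta=5, gamma=20; 1 of them equals 5  ✓
#5 values 5, 2, 13 are pairwise distinct  ✓
#6 max(10, 13) = 13  ✓
#7 gamma = 20, eta = 10; distinct  ✓
#8 eta = 10, delta = 5; distinct  ✓
#9 5 / 5 = 1, so 5 divides 5  ✓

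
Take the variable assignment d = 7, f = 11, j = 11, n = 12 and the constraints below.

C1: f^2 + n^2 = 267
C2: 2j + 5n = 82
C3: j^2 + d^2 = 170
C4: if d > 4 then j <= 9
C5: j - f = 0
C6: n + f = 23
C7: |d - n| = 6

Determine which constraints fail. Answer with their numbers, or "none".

The assignment fails constraints 1, 4, 7.

C1: f^2 + n^2 = 11^2 + 12^2 = 121 + 144 = 265, not 267 — violated.
C2: 2j + 5n = 2(11) + 5(12) = 82 — OK.
C3: j^2 + d^2 = 11^2 + 7^2 = 121 + 49 = 170 — OK.
C4: d = 7 > 4, so we need j ≤ 9; but j = 11 > 9 — violated.
C5: j - f = 11 - 11 = 0 — OK.
C6: n + f = 12 + 11 = 23 — OK.
C7: |7 - 12| = 5, not 6 — violated.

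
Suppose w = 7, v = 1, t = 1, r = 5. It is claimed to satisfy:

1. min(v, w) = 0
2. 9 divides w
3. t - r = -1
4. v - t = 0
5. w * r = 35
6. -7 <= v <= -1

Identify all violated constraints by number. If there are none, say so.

Constraints 1, 2, 3, 6 do not hold.

1. min(1, 7) = 1, not 0 — fails.
2. 7 = 9*0 + 7, so 9 does not divide 7 — fails.
3. t - r = 1 - 5 = -4, not -1 — fails.
4. v - t = 1 - 1 = 0 — holds.
5. w * r = 7 * 5 = 35 — holds.
6. v = 1 is outside [-7, -1] — fails.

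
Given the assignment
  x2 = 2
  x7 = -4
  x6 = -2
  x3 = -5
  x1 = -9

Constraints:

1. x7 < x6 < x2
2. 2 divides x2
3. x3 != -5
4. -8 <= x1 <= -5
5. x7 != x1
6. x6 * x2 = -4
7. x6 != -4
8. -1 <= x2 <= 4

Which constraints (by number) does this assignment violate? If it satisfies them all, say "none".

Violated: 3 and 4.

1. values -4 < -2 < 2 — satisfied.
2. 2 / 2 = 1, so 2 divides 2 — satisfied.
3. x3 = -5, but -5 is required to differ — violated.
4. x1 = -9 is outside [-8, -5] — violated.
5. x7 = -4, x1 = -9; distinct — satisfied.
6. x6 * x2 = -2 * 2 = -4 — satisfied.
7. x6 = -2, and -2 ≠ -4 — satisfied.
8. x2 = 2 lies in [-1, 4] — satisfied.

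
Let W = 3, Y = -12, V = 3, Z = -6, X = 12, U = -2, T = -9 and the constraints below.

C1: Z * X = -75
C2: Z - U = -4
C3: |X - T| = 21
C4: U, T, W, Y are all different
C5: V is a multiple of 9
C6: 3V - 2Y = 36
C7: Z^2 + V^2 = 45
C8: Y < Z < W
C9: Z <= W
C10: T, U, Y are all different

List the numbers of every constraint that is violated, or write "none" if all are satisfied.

Constraints 1, 5, and 6 are violated.

C1: Z * X = -6 * 12 = -72, not -75 — fails.
C2: Z - U = -6 - (-2) = -4 — holds.
C3: |12 - (-9)| = 21 — holds.
C4: values -2, -9, 3, -12 are pairwise distinct — holds.
C5: 3 = 9*0 + 3, so 9 does not divide 3 — fails.
C6: 3V - 2Y = 3(3) - 2(-12) = 33, not 36 — fails.
C7: Z^2 + V^2 = (-6)^2 + 3^2 = 36 + 9 = 45 — holds.
C8: values -12 < -6 < 3 — holds.
C9: Z = -6, W = 3; -6 ≤ 3 — holds.
C10: values -9, -2, -12 are pairwise distinct — holds.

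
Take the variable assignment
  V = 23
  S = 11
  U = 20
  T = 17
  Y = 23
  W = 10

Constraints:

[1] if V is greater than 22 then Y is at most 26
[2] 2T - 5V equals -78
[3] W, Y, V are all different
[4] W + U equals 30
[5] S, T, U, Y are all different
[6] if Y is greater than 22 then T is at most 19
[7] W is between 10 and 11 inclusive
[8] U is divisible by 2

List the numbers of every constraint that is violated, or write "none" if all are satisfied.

[1] V = 23 > 22, so we need Y ≤ 26; Y = 23 ≤ 26  true
[2] 2T - 5V = 2(17) - 5(23) = -81, not -78  false
[3] Y = V = 23, not all different  false
[4] W + U = 10 + 20 = 30  true
[5] values 11, 17, 20, 23 are pairwise distinct  true
[6] Y = 23 > 22, so we need T ≤ 19; T = 17 ≤ 19  true
[7] W = 10 lies in [10, 11]  true
[8] 20 / 2 = 10, so 2 divides 20  true

Constraints 2, 3 are violated.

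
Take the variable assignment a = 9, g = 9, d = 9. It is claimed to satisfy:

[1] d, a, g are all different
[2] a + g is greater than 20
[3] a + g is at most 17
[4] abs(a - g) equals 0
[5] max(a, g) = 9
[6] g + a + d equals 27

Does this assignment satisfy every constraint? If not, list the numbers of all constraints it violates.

Violated: 1, 2, and 3.

[1] d = a = 9, not all different  ✘
[2] a + g = 9 + 9 = 18; 18 ≤ 20, bound 20 not met  ✘
[3] a + g = 9 + 9 = 18; 18 > 17, bound 17 not met  ✘
[4] abs(9 - 9) = 0  ✔
[5] max(9, 9) = 9  ✔
[6] g + a + d = 9 + 9 + 9 = 27  ✔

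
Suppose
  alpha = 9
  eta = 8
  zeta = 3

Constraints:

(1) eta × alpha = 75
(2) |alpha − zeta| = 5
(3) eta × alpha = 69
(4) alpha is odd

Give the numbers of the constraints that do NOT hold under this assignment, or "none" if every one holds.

No — constraints 1, 2, and 3 are not satisfied.

(1) eta × alpha = 8 × 9 = 72, not 75 — violated.
(2) |9 − 3| = 6, not 5 — violated.
(3) eta × alpha = 8 × 9 = 72, not 69 — violated.
(4) alpha = 9 is odd — satisfied.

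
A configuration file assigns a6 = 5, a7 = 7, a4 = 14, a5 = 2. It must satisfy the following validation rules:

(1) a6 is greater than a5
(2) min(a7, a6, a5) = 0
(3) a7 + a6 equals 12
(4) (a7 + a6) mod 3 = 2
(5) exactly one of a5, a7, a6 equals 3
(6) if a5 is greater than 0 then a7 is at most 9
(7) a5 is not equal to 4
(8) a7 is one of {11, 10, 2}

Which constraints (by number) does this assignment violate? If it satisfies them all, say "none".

The assignment fails constraints 2, 4, 5, 8.

(1) a6 = 5, a5 = 2; 5 > 2  yes
(2) min(7, 5, 2) = 2, not 0  no
(3) a7 + a6 = 7 + 5 = 12  yes
(4) a7 + a6 = 12; 12 mod 3 = 0, not 2  no
(5) a5=2, a7=7, a6=5; 0 of them equal 3, not exactly one  no
(6) a5 = 2 > 0, so we need a7 ≤ 9; a7 = 7 ≤ 9  yes
(7) a5 = 2, and 2 ≠ 4  yes
(8) a7 = 7 is not in {11, 10, 2}  no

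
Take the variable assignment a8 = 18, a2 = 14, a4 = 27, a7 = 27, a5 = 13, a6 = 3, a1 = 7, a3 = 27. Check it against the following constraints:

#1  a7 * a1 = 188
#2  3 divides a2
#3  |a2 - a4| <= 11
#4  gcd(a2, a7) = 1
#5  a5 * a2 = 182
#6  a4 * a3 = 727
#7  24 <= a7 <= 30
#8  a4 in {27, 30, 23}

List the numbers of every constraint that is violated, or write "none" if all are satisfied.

#1 a7 * a1 = 27 * 7 = 189, not 188 — does not hold.
#2 14 = 3*4 + 2, so 3 does not divide 14 — does not hold.
#3 |14 - 27| = 13; 13 > 11, exceeds bound 11 — does not hold.
#4 gcd(14, 27) = 1 — holds.
#5 a5 * a2 = 13 * 14 = 182 — holds.
#6 a4 * a3 = 27 * 27 = 729, not 727 — does not hold.
#7 a7 = 27 lies in [24, 30] — holds.
#8 a4 = 27 is in {27, 30, 23} — holds.

No — constraints 1, 2, 3, 6 are not satisfied.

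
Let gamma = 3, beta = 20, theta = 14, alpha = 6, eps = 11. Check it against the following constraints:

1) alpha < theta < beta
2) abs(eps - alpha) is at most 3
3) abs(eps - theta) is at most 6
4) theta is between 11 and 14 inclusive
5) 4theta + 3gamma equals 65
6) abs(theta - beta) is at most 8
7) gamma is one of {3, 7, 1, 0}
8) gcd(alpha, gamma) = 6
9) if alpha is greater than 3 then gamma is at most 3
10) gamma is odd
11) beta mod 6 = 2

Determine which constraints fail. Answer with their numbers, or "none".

Constraints 2, 8 do not hold.

1) values 6 < 14 < 20  holds
2) abs(11 - 6) = 5; 5 > 3, exceeds bound 3  fails
3) abs(11 - 14) = 3; 3 ≤ 6  holds
4) theta = 14 lies in [11, 14]  holds
5) 4theta + 3gamma = 4(14) + 3(3) = 65  holds
6) abs(14 - 20) = 6; 6 ≤ 8  holds
7) gamma = 3 is in {3, 7, 1, 0}  holds
8) gcd(6, 3) = 3, not 6  fails
9) alpha = 6 > 3, so we need gamma ≤ 3; gamma = 3 ≤ 3  holds
10) gamma = 3 is odd  holds
11) 20 mod 6 = 2  holds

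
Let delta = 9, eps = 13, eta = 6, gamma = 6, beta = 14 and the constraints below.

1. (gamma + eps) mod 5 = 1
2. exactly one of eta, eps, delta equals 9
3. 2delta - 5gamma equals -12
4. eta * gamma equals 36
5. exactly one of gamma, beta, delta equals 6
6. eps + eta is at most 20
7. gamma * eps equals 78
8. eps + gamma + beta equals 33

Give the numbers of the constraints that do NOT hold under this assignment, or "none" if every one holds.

1. gamma + eps = 19; 19 mod 5 = 4, not 1 — violated.
2. eta=6, eps=13, delta=9; 1 of them equals 9 — OK.
3. 2delta - 5gamma = 2(9) - 5(6) = -12 — OK.
4. eta * gamma = 6 * 6 = 36 — OK.
5. gamma=6, beta=14, delta=9; 1 of them equals 6 — OK.
6. eps + eta = 13 + 6 = 19; 19 ≤ 20 — OK.
7. gamma * eps = 6 * 13 = 78 — OK.
8. eps + gamma + beta = 13 + 6 + 14 = 33 — OK.

The assignment fails constraint 1.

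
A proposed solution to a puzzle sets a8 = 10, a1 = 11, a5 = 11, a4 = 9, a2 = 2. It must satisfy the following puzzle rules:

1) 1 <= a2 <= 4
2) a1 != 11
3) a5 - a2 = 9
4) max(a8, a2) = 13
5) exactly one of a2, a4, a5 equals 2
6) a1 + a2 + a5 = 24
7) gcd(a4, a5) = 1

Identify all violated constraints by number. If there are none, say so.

Constraints 2 and 4 do not hold.

1) a2 = 2 lies in [1, 4] — satisfied.
2) a1 = 11, but 11 is required to differ — violated.
3) a5 - a2 = 11 - 2 = 9 — satisfied.
4) max(10, 2) = 10, not 13 — violated.
5) a2=2, a4=9, a5=11; 1 of them equals 2 — satisfied.
6) a1 + a2 + a5 = 11 + 2 + 11 = 24 — satisfied.
7) gcd(9, 11) = 1 — satisfied.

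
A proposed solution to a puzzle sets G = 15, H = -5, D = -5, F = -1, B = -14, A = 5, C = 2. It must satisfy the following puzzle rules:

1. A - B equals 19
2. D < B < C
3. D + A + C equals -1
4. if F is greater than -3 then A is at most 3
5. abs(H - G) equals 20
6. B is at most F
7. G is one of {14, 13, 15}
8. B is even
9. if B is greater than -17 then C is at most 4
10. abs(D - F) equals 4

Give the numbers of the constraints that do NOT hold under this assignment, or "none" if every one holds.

The assignment fails constraints 2, 3, 4.

1. A - B = 5 - (-14) = 19  yes
2. values -5, -14, 2; D = -5 is not < B = -14  no
3. D + A + C = -5 + 5 + 2 = 2, not -1  no
4. F = -1 > -3, so we need A ≤ 3; but A = 5 > 3  no
5. abs(-5 - 15) = 20  yes
6. B = -14, F = -1; -14 ≤ -1  yes
7. G = 15 is in {14, 13, 15}  yes
8. B = -14 is even  yes
9. B = -14 > -17, so we need C ≤ 4; C = 2 ≤ 4  yes
10. abs(-5 - (-1)) = 4  yes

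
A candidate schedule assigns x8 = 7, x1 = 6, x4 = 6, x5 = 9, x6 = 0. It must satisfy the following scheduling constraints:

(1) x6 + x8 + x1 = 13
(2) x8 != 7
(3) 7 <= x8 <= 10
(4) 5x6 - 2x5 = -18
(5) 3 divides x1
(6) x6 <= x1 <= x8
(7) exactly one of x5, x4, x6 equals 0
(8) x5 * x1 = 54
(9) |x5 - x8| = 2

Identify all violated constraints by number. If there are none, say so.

(1) x6 + x8 + x1 = 0 + 7 + 6 = 13 — holds.
(2) x8 = 7, but 7 is required to differ — does not hold.
(3) x8 = 7 lies in [7, 10] — holds.
(4) 5x6 - 2x5 = 5(0) - 2(9) = -18 — holds.
(5) 6 / 3 = 2, so 3 divides 6 — holds.
(6) values 0 <= 6 <= 7 — holds.
(7) x5=9, x4=6, x6=0; 1 of them equals 0 — holds.
(8) x5 * x1 = 9 * 6 = 54 — holds.
(9) |9 - 7| = 2 — holds.

Constraint 2 does not hold.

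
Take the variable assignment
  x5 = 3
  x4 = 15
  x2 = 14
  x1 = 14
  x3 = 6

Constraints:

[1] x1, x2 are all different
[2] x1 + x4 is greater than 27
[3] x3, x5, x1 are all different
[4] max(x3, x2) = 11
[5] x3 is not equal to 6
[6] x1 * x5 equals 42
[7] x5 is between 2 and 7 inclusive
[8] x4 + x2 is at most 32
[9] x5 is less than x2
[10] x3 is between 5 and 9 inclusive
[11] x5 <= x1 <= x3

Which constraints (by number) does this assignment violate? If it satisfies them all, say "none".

The assignment fails constraints 1, 4, 5, 11.

[1] x1 = x2 = 14, not all different  ✗
[2] x1 + x4 = 14 + 15 = 29; 29 > 27  ✓
[3] values 6, 3, 14 are pairwise distinct  ✓
[4] max(6, 14) = 14, not 11  ✗
[5] x3 = 6, but 6 is required to differ  ✗
[6] x1 * x5 = 14 * 3 = 42  ✓
[7] x5 = 3 lies in [2, 7]  ✓
[8] x4 + x2 = 15 + 14 = 29; 29 ≤ 32  ✓
[9] x5 = 3, x2 = 14; 3 < 14  ✓
[10] x3 = 6 lies in [5, 9]  ✓
[11] values 3, 14, 6; x1 = 14 is not <= x3 = 6  ✗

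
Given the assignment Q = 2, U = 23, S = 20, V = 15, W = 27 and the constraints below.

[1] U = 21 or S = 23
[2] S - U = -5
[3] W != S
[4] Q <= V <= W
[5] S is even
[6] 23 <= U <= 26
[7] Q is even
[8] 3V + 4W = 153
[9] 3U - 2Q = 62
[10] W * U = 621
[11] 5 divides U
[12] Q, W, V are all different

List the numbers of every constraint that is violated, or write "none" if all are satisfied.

[1] U = 23 ≠ 21 and S = 20 ≠ 23; both disjuncts false  false
[2] S - U = 20 - 23 = -3, not -5  false
[3] W = 27, S = 20; distinct  true
[4] values 2 <= 15 <= 27  true
[5] S = 20 is even  true
[6] U = 23 lies in [23, 26]  true
[7] Q = 2 is even  true
[8] 3V + 4W = 3(15) + 4(27) = 153  true
[9] 3U - 2Q = 3(23) - 2(2) = 65, not 62  false
[10] W * U = 27 * 23 = 621  true
[11] 23 = 5*4 + 3, so 5 does not divide 23  false
[12] values 2, 27, 15 are pairwise distinct  true

No — constraints 1, 2, 9, 11 are not satisfied.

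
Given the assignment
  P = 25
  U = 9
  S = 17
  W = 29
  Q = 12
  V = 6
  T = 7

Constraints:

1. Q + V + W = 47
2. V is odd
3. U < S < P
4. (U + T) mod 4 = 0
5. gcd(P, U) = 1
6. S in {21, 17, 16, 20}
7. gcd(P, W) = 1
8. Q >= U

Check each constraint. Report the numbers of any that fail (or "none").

1. Q + V + W = 12 + 6 + 29 = 47 — holds.
2. V = 6 is even — does not hold.
3. values 9 < 17 < 25 — holds.
4. U + T = 16; 16 mod 4 = 0 — holds.
5. gcd(25, 9) = 1 — holds.
6. S = 17 is in {21, 17, 16, 20} — holds.
7. gcd(25, 29) = 1 — holds.
8. Q = 12, U = 9; 12 ≥ 9 — holds.

Constraint 2 is violated.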